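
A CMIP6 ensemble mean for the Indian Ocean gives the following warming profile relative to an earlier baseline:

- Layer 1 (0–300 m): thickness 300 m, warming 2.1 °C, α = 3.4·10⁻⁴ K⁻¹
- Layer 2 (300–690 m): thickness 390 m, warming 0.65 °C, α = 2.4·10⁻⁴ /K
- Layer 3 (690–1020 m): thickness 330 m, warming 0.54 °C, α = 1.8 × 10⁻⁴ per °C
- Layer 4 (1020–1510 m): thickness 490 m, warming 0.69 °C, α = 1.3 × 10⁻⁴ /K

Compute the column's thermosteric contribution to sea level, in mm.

Layer 1: 2.1 × 300 × 3.4×10⁻⁴ = 0.21420 m
300–690 m: 390 × 2.4×10⁻⁴ × 0.65 = 0.06084 m
Layer 3: 1.8×10⁻⁴ × 0.54 × 330 = 0.032076 m
1020–1510 m: 0.69 × 1.3×10⁻⁴ × 490 = 0.043953 m
Δh = 0.21420 + 0.06084 + 0.032076 + 0.043953 = 0.351069 m

350 mm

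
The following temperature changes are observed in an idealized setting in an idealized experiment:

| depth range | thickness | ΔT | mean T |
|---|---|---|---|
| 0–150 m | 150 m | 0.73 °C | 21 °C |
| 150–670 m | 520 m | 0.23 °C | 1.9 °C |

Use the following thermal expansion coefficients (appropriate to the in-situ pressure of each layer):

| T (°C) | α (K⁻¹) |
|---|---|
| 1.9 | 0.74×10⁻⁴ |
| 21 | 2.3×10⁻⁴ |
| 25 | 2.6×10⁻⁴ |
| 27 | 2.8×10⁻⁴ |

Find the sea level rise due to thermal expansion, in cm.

about 3.40 cm

Layer 1 at 21 °C → α = 2.3×10⁻⁴ K⁻¹
Layer 2 at 1.9 °C → α = 0.74×10⁻⁴ K⁻¹
0–150 m: 0.73 × 2.3×10⁻⁴ × 150 = 0.025185 m
0.23 × 520 × 0.74×10⁻⁴ = 0.0088504 m
Δh = 0.025185 + 0.0088504 = 0.0340354 m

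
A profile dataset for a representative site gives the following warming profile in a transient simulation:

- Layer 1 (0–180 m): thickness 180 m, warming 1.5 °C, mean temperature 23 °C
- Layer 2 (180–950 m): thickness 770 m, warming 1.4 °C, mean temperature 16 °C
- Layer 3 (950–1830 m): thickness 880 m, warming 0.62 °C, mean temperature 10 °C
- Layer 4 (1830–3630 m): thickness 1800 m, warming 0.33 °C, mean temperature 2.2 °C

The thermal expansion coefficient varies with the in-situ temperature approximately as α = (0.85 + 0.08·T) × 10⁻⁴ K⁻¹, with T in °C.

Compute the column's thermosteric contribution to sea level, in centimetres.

45.3 cm of thermosteric rise

Layer 1: α = (0.85 + 0.08×23)×10⁻⁴ = 2.69×10⁻⁴ K⁻¹
Layer 2: α = (0.85 + 0.08×16)×10⁻⁴ = 2.13×10⁻⁴ K⁻¹
Layer 3: α = (0.85 + 0.08×10)×10⁻⁴ = 1.65×10⁻⁴ K⁻¹
Layer 4: α = (0.85 + 0.08×2.2)×10⁻⁴ = 1.026×10⁻⁴ K⁻¹
0–180 m: 1.5 × 2.69×10⁻⁴ × 180 = 0.07263 m
2.13×10⁻⁴ × 1.4 × 770 = 0.229614 m
950–1830 m: 880 × 1.65×10⁻⁴ × 0.62 = 0.090024 m
1830–3630 m: 1800 × 0.33 × 1.026×10⁻⁴ = 0.0609444 m
Δh = 0.07263 + 0.229614 + 0.090024 + 0.0609444 = 0.4532124 m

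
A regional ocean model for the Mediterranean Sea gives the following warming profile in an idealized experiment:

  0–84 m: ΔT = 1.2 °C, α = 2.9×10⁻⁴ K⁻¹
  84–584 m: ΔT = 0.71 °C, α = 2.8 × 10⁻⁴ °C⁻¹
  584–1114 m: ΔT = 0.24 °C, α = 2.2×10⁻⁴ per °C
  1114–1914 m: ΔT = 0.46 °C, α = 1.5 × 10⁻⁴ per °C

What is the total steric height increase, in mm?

Δh ≈ 210 mm

0–84 m: 2.9×10⁻⁴ × 1.2 × 84 = 0.029232 m
84–584 m: 500 × 0.71 × 2.8×10⁻⁴ = 0.09940 m
0.24 × 2.2×10⁻⁴ × 530 = 0.027984 m
0.46 × 1.5×10⁻⁴ × 800 = 0.05520 m
Δh = 0.029232 + 0.09940 + 0.027984 + 0.05520 = 0.211816 m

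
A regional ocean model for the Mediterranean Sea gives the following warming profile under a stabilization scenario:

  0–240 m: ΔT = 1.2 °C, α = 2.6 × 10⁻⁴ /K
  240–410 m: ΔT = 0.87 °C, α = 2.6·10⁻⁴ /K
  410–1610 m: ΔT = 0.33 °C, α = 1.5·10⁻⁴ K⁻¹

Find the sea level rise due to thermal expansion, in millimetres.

2.6×10⁻⁴ × 240 × 1.2 = 0.07488 m
Layer 2: 170 × 0.87 × 2.6×10⁻⁴ = 0.038454 m
1200 × 0.33 × 1.5×10⁻⁴ = 0.05940 m
Δh = 0.07488 + 0.038454 + 0.05940 = 0.172734 m ≈ 173 mm

Δh = 173 mm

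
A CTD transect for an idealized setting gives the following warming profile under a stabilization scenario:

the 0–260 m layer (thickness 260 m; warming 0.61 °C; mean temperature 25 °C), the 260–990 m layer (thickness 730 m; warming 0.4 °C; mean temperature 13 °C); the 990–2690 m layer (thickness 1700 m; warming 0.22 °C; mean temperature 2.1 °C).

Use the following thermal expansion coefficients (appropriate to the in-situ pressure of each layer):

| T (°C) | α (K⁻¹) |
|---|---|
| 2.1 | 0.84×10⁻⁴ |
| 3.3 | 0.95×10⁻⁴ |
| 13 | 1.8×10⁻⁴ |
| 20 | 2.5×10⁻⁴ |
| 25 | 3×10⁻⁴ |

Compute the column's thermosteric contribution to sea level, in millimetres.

132 mm of thermosteric rise

Layer 1 at 25 °C → α = 3×10⁻⁴ K⁻¹
Layer 2 at 13 °C → α = 1.8×10⁻⁴ K⁻¹
Layer 3 at 2.1 °C → α = 0.84×10⁻⁴ K⁻¹
0.61 × 3×10⁻⁴ × 260 = 0.04758 m
260–990 m: 1.8×10⁻⁴ × 0.4 × 730 = 0.05256 m
990–2690 m: 0.22 × 0.84×10⁻⁴ × 1700 = 0.031416 m
Δh = 0.04758 + 0.05256 + 0.031416 = 0.131556 m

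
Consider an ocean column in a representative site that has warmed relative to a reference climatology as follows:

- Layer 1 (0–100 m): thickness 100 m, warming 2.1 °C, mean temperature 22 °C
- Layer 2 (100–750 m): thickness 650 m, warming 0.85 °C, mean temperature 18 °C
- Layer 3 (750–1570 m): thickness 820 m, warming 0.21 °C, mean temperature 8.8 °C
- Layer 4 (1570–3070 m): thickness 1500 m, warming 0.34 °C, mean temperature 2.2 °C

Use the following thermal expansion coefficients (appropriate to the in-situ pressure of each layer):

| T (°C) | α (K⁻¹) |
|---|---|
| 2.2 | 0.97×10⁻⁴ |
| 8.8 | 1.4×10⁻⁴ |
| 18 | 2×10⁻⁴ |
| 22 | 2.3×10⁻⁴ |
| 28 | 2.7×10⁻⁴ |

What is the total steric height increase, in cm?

23.2 cm of thermosteric rise

Layer 1 at 22 °C → α = 2.3×10⁻⁴ K⁻¹
Layer 2 at 18 °C → α = 2×10⁻⁴ K⁻¹
Layer 3 at 8.8 °C → α = 1.4×10⁻⁴ K⁻¹
Layer 4 at 2.2 °C → α = 0.97×10⁻⁴ K⁻¹
0–100 m: 100 × 2.3×10⁻⁴ × 2.1 = 0.04830 m
Layer 2: 650 × 0.85 × 2×10⁻⁴ = 0.11050 m
Layer 3: 820 × 0.21 × 1.4×10⁻⁴ = 0.024108 m
1500 × 0.97×10⁻⁴ × 0.34 = 0.04947 m
Δh = 0.04830 + 0.11050 + 0.024108 + 0.04947 = 0.232378 m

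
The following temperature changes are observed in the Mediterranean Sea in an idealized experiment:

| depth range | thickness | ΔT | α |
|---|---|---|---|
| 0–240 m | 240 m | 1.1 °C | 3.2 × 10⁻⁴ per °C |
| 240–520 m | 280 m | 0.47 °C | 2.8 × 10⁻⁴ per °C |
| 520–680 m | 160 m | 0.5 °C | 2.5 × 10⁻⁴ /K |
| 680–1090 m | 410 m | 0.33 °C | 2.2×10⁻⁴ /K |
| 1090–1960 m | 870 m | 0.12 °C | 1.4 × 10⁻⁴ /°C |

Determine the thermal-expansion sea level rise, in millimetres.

186 mm

1.1 × 3.2×10⁻⁴ × 240 = 0.08448 m
Layer 2: 280 × 2.8×10⁻⁴ × 0.47 = 0.036848 m
2.5×10⁻⁴ × 160 × 0.5 = 0.02000 m
Layer 4: 0.33 × 410 × 2.2×10⁻⁴ = 0.029766 m
Layer 5: 1.4×10⁻⁴ × 0.12 × 870 = 0.014616 m
Δh = 0.08448 + 0.036848 + 0.02000 + 0.029766 + 0.014616 = 0.18571 m ≈ 186 mm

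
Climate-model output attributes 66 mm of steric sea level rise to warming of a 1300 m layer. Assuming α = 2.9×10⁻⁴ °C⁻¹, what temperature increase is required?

ΔT ≈ 0.175 K

ΔT = Δh/(αH) = 0.066 / (2.9×10⁻⁴ × 1300) ≈ 0.1751 K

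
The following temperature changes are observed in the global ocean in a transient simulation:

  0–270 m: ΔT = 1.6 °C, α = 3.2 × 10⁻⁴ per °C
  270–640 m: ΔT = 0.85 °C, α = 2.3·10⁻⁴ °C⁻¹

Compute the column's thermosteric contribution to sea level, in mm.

Δh ≈ 211 mm

0–270 m: 3.2×10⁻⁴ × 270 × 1.6 = 0.13824 m
Layer 2: 2.3×10⁻⁴ × 370 × 0.85 = 0.072335 m
Δh = 0.13824 + 0.072335 = 0.210575 m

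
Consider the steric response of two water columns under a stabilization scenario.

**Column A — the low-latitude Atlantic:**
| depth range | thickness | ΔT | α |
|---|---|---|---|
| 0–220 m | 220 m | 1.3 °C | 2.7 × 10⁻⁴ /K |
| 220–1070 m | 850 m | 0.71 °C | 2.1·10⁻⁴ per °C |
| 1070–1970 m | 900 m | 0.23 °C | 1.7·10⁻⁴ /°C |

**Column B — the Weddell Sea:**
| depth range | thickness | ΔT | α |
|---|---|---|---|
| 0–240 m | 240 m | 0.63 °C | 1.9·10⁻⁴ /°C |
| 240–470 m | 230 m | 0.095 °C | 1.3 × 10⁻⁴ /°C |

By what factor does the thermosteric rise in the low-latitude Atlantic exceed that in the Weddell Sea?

≈ 7.6×

A Layer 1: 1.3 × 220 × 2.7×10⁻⁴ = 0.07722 m
A 220–1070 m: 2.1×10⁻⁴ × 850 × 0.71 = 0.126735 m
A 1.7×10⁻⁴ × 900 × 0.23 = 0.03519 m
A total: 0.239145 m
B 0.63 × 240 × 1.9×10⁻⁴ = 0.028728 m
B 1.3×10⁻⁴ × 0.095 × 230 = 0.0028405 m
B total: 0.0315685 m
Ratio: 0.239145 / 0.0315685 ≈ 7.575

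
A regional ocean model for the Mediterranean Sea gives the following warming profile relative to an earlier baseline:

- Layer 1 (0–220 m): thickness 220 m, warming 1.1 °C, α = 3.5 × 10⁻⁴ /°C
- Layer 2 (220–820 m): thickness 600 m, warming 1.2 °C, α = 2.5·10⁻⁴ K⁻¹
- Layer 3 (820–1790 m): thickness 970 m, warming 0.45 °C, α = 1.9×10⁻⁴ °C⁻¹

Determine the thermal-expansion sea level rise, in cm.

34.8 cm of thermosteric rise

Layer 1: 1.1 × 3.5×10⁻⁴ × 220 = 0.08470 m
Layer 2: 2.5×10⁻⁴ × 1.2 × 600 = 0.18000 m
Layer 3: 1.9×10⁻⁴ × 970 × 0.45 = 0.082935 m
Δh = 0.08470 + 0.18000 + 0.082935 = 0.347635 m ≈ 34.8 cm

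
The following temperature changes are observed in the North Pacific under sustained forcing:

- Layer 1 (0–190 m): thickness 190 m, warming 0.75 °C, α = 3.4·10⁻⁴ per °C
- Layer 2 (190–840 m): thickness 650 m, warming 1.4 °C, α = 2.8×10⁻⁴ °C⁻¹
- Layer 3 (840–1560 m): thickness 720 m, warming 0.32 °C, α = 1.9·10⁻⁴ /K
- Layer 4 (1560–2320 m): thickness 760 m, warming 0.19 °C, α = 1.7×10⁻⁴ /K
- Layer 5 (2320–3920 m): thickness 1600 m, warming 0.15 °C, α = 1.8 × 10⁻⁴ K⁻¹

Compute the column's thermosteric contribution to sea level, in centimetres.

190 × 0.75 × 3.4×10⁻⁴ = 0.04845 m
2.8×10⁻⁴ × 1.4 × 650 = 0.25480 m
Layer 3: 720 × 0.32 × 1.9×10⁻⁴ = 0.043776 m
Layer 4: 0.19 × 1.7×10⁻⁴ × 760 = 0.024548 m
Layer 5: 1.8×10⁻⁴ × 0.15 × 1600 = 0.04320 m
Δh = 0.04845 + 0.25480 + 0.043776 + 0.024548 + 0.04320 = 0.414774 m ≈ 41.5 cm

41.5 cm of thermosteric rise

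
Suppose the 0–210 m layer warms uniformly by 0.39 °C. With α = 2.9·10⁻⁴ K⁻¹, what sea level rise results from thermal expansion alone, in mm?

Δh ≈ 23.8 mm

Δh = αΔT·H = 2.9×10⁻⁴ × 0.39 × 210 = 0.023751 m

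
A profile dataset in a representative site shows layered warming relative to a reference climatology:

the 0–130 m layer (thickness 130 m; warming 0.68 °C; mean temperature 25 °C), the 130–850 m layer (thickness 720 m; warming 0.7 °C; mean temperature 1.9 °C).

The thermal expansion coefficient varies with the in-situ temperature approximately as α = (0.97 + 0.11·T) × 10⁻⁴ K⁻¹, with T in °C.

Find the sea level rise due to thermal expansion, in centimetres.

Δh ≈ 9.23 cm

Layer 1: α = (0.97 + 0.11×25)×10⁻⁴ = 3.72×10⁻⁴ K⁻¹
Layer 2: α = (0.97 + 0.11×1.9)×10⁻⁴ = 1.179×10⁻⁴ K⁻¹
0–130 m: 130 × 0.68 × 3.72×10⁻⁴ = 0.0328848 m
1.179×10⁻⁴ × 0.7 × 720 = 0.0594216 m
Δh = 0.0328848 + 0.0594216 = 0.0923064 m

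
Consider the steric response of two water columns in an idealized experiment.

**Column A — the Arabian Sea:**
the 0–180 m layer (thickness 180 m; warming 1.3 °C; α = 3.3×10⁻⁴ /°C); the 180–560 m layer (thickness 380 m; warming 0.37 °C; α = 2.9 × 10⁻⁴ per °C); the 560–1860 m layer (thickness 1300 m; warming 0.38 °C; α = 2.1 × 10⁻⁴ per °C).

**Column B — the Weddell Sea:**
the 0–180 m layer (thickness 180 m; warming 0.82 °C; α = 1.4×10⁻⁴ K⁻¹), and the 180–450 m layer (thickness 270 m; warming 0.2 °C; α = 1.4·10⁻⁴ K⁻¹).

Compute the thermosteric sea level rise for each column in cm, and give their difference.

A: 22.2 cm; B: 2.82 cm; difference 19.4 cm

A 0–180 m: 3.3×10⁻⁴ × 180 × 1.3 = 0.07722 m
A 180–560 m: 2.9×10⁻⁴ × 380 × 0.37 = 0.040774 m
A Layer 3: 1300 × 0.38 × 2.1×10⁻⁴ = 0.10374 m
A total: 0.221734 m
B Layer 1: 1.4×10⁻⁴ × 0.82 × 180 = 0.020664 m
B 180–450 m: 0.2 × 270 × 1.4×10⁻⁴ = 0.00756 m
B total: 0.028224 m
Difference: 0.221734 − 0.028224 = 0.19351 m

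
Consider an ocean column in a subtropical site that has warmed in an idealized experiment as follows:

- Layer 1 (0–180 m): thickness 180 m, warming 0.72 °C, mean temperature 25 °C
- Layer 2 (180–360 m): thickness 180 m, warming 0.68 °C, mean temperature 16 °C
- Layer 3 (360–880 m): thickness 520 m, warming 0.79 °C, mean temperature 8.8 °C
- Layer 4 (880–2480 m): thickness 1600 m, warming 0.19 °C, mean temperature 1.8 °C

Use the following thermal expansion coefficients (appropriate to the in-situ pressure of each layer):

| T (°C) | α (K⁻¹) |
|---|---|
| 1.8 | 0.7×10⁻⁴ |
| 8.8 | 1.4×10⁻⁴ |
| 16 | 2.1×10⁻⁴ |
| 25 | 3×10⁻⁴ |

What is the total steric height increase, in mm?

Layer 1 at 25 °C → α = 3×10⁻⁴ K⁻¹
Layer 2 at 16 °C → α = 2.1×10⁻⁴ K⁻¹
Layer 3 at 8.8 °C → α = 1.4×10⁻⁴ K⁻¹
Layer 4 at 1.8 °C → α = 0.7×10⁻⁴ K⁻¹
0.72 × 180 × 3×10⁻⁴ = 0.03888 m
0.68 × 180 × 2.1×10⁻⁴ = 0.025704 m
0.79 × 520 × 1.4×10⁻⁴ = 0.057512 m
880–2480 m: 0.7×10⁻⁴ × 0.19 × 1600 = 0.02128 m
Δh = 0.03888 + 0.025704 + 0.057512 + 0.02128 = 0.143376 m

143 mm of thermosteric rise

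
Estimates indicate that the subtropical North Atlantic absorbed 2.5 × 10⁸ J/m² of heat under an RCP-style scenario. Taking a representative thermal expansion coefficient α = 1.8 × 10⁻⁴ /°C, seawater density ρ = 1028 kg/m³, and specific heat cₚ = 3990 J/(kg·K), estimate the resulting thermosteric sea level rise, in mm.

11.0 mm

Δh = αQ/(ρcₚ) = 1.8×10⁻⁴ × 2.5×10⁸ / (1028 × 3990) ≈ 0.010971 m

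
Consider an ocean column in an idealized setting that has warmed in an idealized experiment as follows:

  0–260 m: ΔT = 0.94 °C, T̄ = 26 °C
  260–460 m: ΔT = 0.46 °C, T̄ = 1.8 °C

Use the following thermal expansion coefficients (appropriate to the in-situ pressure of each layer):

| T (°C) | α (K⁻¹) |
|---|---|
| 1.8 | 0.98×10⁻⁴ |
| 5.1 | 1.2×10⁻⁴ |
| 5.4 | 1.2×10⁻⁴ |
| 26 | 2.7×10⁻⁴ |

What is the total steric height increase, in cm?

Layer 1 at 26 °C → α = 2.7×10⁻⁴ K⁻¹
Layer 2 at 1.8 °C → α = 0.98×10⁻⁴ K⁻¹
260 × 0.94 × 2.7×10⁻⁴ = 0.065988 m
0.98×10⁻⁴ × 200 × 0.46 = 0.009016 m
Δh = 0.065988 + 0.009016 = 0.075004 m ≈ 7.50 cm

about 7.50 cm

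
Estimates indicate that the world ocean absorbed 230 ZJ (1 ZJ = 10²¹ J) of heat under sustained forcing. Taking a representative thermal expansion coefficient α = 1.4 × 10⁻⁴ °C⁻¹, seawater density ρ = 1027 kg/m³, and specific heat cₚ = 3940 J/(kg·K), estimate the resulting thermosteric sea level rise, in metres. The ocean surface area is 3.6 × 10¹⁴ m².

about 0.0221 m

Per unit area: Q = 230×10²¹ / (3.6×10¹⁴) ≈ 6.389×10⁸ J/m²
Δh = αQ/(ρcₚ) = 1.4×10⁻⁴ × 6.389×10⁸ / (1027 × 3940) ≈ 0.022105 m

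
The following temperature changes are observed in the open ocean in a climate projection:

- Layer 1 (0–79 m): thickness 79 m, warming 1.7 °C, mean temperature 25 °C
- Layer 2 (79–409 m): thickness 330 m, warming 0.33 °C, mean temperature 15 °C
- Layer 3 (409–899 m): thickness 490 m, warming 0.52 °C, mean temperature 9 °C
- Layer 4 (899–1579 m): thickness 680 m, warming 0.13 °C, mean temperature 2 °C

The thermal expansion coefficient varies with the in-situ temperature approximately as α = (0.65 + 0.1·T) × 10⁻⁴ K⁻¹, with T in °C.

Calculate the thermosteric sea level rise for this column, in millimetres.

110 mm of thermosteric rise

Layer 1: α = (0.65 + 0.1×25)×10⁻⁴ = 3.15×10⁻⁴ K⁻¹
Layer 2: α = (0.65 + 0.1×15)×10⁻⁴ = 2.15×10⁻⁴ K⁻¹
Layer 3: α = (0.65 + 0.1×9)×10⁻⁴ = 1.55×10⁻⁴ K⁻¹
Layer 4: α = (0.65 + 0.1×2)×10⁻⁴ = 0.85×10⁻⁴ K⁻¹
0–79 m: 1.7 × 3.15×10⁻⁴ × 79 = 0.0423045 m
Layer 2: 330 × 0.33 × 2.15×10⁻⁴ = 0.0234135 m
409–899 m: 1.55×10⁻⁴ × 490 × 0.52 = 0.039494 m
899–1579 m: 0.85×10⁻⁴ × 680 × 0.13 = 0.007514 m
Δh = 0.0423045 + 0.0234135 + 0.039494 + 0.007514 = 0.112726 m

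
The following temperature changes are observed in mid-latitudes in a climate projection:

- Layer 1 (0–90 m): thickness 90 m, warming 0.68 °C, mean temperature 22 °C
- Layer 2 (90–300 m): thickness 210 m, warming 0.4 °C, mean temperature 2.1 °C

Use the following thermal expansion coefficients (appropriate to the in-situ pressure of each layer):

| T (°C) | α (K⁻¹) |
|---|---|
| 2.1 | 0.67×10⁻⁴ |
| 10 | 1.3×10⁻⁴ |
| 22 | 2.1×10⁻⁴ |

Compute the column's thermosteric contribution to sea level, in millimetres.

18.5 mm of thermosteric rise

Layer 1 at 22 °C → α = 2.1×10⁻⁴ K⁻¹
Layer 2 at 2.1 °C → α = 0.67×10⁻⁴ K⁻¹
0.68 × 2.1×10⁻⁴ × 90 = 0.012852 m
90–300 m: 0.4 × 0.67×10⁻⁴ × 210 = 0.005628 m
Δh = 0.012852 + 0.005628 = 0.01848 m ≈ 18.5 mm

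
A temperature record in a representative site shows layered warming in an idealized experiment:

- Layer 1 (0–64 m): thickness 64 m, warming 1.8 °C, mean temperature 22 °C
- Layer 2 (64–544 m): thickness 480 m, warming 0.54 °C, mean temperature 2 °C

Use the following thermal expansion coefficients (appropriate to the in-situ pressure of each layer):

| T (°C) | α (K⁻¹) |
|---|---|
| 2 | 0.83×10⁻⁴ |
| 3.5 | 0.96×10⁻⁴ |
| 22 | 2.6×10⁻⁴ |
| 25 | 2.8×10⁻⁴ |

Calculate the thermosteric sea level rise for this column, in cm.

Δh = 5.15 cm

Layer 1 at 22 °C → α = 2.6×10⁻⁴ K⁻¹
Layer 2 at 2 °C → α = 0.83×10⁻⁴ K⁻¹
Layer 1: 2.6×10⁻⁴ × 1.8 × 64 = 0.029952 m
Layer 2: 0.54 × 480 × 0.83×10⁻⁴ = 0.0215136 m
Δh = 0.029952 + 0.0215136 = 0.0514656 m ≈ 5.15 cm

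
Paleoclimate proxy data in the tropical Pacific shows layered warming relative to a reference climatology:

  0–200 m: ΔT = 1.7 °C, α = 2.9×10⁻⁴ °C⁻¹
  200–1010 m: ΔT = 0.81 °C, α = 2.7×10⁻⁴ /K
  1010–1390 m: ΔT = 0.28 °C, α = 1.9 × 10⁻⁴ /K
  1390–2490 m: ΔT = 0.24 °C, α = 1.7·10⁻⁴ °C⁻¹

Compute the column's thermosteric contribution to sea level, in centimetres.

0–200 m: 200 × 1.7 × 2.9×10⁻⁴ = 0.09860 m
200–1010 m: 810 × 0.81 × 2.7×10⁻⁴ = 0.177147 m
1010–1390 m: 0.28 × 380 × 1.9×10⁻⁴ = 0.020216 m
1100 × 1.7×10⁻⁴ × 0.24 = 0.04488 m
Δh = 0.09860 + 0.177147 + 0.020216 + 0.04488 = 0.340843 m

Δh = 34 cm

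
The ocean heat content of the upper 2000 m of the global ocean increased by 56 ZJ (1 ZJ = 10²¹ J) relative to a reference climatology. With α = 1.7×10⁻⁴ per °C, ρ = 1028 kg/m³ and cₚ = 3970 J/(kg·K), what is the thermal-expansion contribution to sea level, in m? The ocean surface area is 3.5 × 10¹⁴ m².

about 0.00666 m

Per unit area: Q = 56×10²¹ / (3.5×10¹⁴) = 1.6×10⁸ J/m²
Δh = αQ/(ρcₚ) = 1.7×10⁻⁴ × 1.6×10⁸ / (1028 × 3970) ≈ 0.0066648 m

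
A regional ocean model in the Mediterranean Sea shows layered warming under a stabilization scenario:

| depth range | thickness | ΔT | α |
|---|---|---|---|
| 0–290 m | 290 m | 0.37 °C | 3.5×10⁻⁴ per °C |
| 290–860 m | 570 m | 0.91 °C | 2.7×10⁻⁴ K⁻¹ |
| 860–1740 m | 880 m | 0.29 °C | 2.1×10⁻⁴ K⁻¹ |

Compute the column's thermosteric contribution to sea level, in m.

Layer 1: 290 × 0.37 × 3.5×10⁻⁴ = 0.037555 m
Layer 2: 2.7×10⁻⁴ × 570 × 0.91 = 0.140049 m
0.29 × 880 × 2.1×10⁻⁴ = 0.053592 m
Δh = 0.037555 + 0.140049 + 0.053592 = 0.231196 m

0.231 m of thermosteric rise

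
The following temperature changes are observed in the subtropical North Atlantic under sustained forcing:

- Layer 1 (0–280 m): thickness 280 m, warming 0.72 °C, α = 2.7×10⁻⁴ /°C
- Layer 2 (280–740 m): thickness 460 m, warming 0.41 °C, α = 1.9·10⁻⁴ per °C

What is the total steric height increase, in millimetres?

Δh ≈ 90.3 mm

0–280 m: 280 × 2.7×10⁻⁴ × 0.72 = 0.054432 m
Layer 2: 460 × 1.9×10⁻⁴ × 0.41 = 0.035834 m
Δh = 0.054432 + 0.035834 = 0.090266 m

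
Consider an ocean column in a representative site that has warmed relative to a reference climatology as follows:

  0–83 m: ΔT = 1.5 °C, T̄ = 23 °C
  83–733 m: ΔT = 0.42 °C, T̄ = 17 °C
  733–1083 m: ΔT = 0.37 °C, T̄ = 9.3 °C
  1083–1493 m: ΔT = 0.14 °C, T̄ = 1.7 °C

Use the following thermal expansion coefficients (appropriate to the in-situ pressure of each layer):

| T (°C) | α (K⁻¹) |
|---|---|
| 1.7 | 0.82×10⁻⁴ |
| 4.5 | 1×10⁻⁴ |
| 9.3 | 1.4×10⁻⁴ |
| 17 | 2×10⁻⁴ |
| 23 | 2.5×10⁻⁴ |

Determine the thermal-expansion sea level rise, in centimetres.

Layer 1 at 23 °C → α = 2.5×10⁻⁴ K⁻¹
Layer 2 at 17 °C → α = 2×10⁻⁴ K⁻¹
Layer 3 at 9.3 °C → α = 1.4×10⁻⁴ K⁻¹
Layer 4 at 1.7 °C → α = 0.82×10⁻⁴ K⁻¹
0–83 m: 83 × 1.5 × 2.5×10⁻⁴ = 0.031125 m
2×10⁻⁴ × 650 × 0.42 = 0.05460 m
733–1083 m: 1.4×10⁻⁴ × 0.37 × 350 = 0.01813 m
1083–1493 m: 0.82×10⁻⁴ × 410 × 0.14 = 0.0047068 m
Δh = 0.031125 + 0.05460 + 0.01813 + 0.0047068 = 0.1085618 m

10.9 cm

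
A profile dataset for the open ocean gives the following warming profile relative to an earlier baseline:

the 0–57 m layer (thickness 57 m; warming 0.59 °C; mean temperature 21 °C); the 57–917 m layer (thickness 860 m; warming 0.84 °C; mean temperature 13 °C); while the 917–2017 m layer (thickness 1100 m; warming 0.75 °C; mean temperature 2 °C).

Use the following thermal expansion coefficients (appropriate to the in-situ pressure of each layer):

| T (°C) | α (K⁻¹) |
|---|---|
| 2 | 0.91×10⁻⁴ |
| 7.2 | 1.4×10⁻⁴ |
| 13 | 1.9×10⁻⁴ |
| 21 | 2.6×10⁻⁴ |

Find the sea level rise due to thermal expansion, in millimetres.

Layer 1 at 21 °C → α = 2.6×10⁻⁴ K⁻¹
Layer 2 at 13 °C → α = 1.9×10⁻⁴ K⁻¹
Layer 3 at 2 °C → α = 0.91×10⁻⁴ K⁻¹
0–57 m: 2.6×10⁻⁴ × 57 × 0.59 = 0.0087438 m
860 × 0.84 × 1.9×10⁻⁴ = 0.137256 m
Layer 3: 0.91×10⁻⁴ × 1100 × 0.75 = 0.075075 m
Δh = 0.0087438 + 0.137256 + 0.075075 = 0.2210748 m ≈ 221 mm

Δh ≈ 221 mm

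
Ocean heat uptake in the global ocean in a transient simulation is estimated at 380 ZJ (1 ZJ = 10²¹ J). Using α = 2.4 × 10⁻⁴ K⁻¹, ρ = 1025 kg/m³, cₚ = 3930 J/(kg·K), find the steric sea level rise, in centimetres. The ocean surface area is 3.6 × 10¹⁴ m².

Per unit area: Q = 380×10²¹ / (3.6×10¹⁴) ≈ 1.056×10⁹ J/m²
Δh = αQ/(ρcₚ) = 2.4×10⁻⁴ × 1.056×10⁹ / (1025 × 3930) ≈ 0.062916 m

6.3 cm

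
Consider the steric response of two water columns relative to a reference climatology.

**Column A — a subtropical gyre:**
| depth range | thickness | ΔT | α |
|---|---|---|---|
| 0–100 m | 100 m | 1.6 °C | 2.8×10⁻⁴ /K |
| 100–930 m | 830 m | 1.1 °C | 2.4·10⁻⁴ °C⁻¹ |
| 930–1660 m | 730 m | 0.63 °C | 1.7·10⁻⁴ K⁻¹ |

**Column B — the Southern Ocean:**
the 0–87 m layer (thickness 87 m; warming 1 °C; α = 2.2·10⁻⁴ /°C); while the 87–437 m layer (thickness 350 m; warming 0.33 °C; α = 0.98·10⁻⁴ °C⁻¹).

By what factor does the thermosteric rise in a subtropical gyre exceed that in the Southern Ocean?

a factor of 11.2

A 100 × 2.8×10⁻⁴ × 1.6 = 0.04480 m
A 2.4×10⁻⁴ × 830 × 1.1 = 0.21912 m
A Layer 3: 0.63 × 1.7×10⁻⁴ × 730 = 0.078183 m
A total: 0.342103 m
B 1 × 87 × 2.2×10⁻⁴ = 0.01914 m
B 0.33 × 350 × 0.98×10⁻⁴ = 0.011319 m
B total: 0.030459 m
Ratio: 0.342103 / 0.030459 ≈ 11.23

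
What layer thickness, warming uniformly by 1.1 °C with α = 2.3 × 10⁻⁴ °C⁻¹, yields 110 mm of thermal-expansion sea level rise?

H = Δh/(αΔT) = 0.11 / (2.3×10⁻⁴ × 1.1) ≈ 434.8 m

about 430 m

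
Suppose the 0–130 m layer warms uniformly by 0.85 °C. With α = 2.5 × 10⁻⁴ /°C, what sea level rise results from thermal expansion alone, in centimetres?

Δh = αΔT·H = 2.5×10⁻⁴ × 0.85 × 130 = 0.027625 m

about 2.76 cm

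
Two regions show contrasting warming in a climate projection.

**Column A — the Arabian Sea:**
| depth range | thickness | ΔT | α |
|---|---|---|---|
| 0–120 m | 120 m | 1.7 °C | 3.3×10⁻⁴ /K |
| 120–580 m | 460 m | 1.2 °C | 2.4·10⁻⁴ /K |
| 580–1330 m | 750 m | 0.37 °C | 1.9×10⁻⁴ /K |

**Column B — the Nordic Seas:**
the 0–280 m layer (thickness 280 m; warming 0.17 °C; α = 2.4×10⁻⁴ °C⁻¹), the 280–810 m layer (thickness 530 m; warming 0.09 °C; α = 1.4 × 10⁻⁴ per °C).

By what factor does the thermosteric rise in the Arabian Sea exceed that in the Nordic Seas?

14.0

A Layer 1: 120 × 3.3×10⁻⁴ × 1.7 = 0.06732 m
A Layer 2: 1.2 × 2.4×10⁻⁴ × 460 = 0.13248 m
A 0.37 × 750 × 1.9×10⁻⁴ = 0.052725 m
A total: 0.252525 m
B 0–280 m: 0.17 × 280 × 2.4×10⁻⁴ = 0.011424 m
B Layer 2: 1.4×10⁻⁴ × 0.09 × 530 = 0.006678 m
B total: 0.018102 m
Ratio: 0.252525 / 0.018102 ≈ 13.95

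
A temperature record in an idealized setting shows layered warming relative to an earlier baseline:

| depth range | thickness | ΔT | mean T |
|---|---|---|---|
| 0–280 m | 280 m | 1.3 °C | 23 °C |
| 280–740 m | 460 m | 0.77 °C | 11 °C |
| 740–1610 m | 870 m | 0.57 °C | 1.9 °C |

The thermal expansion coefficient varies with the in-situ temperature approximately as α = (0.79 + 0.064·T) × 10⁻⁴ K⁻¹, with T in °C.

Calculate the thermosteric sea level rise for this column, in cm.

Δh ≈ 18 cm

Layer 1: α = (0.79 + 0.064×23)×10⁻⁴ = 2.262×10⁻⁴ K⁻¹
Layer 2: α = (0.79 + 0.064×11)×10⁻⁴ = 1.494×10⁻⁴ K⁻¹
Layer 3: α = (0.79 + 0.064×1.9)×10⁻⁴ = 0.9116×10⁻⁴ K⁻¹
1.3 × 2.262×10⁻⁴ × 280 = 0.0823368 m
1.494×10⁻⁴ × 460 × 0.77 = 0.05291748 m
740–1610 m: 0.57 × 0.9116×10⁻⁴ × 870 = 0.045206244 m
Δh = 0.0823368 + 0.05291748 + 0.045206244 = 0.180460524 m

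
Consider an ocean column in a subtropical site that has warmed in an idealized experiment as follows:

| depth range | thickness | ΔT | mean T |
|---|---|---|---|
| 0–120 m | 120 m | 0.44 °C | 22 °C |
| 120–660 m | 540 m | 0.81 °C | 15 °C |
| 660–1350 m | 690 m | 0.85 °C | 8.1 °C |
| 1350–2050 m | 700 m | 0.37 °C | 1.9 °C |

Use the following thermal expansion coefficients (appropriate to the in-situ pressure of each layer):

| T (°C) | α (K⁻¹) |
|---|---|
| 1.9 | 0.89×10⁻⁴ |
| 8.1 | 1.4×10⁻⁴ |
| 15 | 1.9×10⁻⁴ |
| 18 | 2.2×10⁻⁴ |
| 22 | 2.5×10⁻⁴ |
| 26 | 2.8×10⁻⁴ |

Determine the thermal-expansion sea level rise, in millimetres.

Layer 1 at 22 °C → α = 2.5×10⁻⁴ K⁻¹
Layer 2 at 15 °C → α = 1.9×10⁻⁴ K⁻¹
Layer 3 at 8.1 °C → α = 1.4×10⁻⁴ K⁻¹
Layer 4 at 1.9 °C → α = 0.89×10⁻⁴ K⁻¹
Layer 1: 120 × 2.5×10⁻⁴ × 0.44 = 0.01320 m
Layer 2: 1.9×10⁻⁴ × 540 × 0.81 = 0.083106 m
660–1350 m: 0.85 × 1.4×10⁻⁴ × 690 = 0.08211 m
Layer 4: 0.89×10⁻⁴ × 700 × 0.37 = 0.023051 m
Δh = 0.01320 + 0.083106 + 0.08211 + 0.023051 = 0.201467 m ≈ 200 mm

200 mm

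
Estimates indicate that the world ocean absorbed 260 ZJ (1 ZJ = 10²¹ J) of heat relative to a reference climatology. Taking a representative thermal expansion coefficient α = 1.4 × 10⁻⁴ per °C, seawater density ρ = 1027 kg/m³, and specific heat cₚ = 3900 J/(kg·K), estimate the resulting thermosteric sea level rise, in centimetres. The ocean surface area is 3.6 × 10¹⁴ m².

about 2.52 cm

Per unit area: Q = 260×10²¹ / (3.6×10¹⁴) ≈ 7.222×10⁸ J/m²
Δh = αQ/(ρcₚ) = 1.4×10⁻⁴ × 7.222×10⁸ / (1027 × 3900) ≈ 0.025244 m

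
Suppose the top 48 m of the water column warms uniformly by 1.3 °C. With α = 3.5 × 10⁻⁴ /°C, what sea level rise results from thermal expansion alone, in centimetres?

Δh = αΔT·H = 3.5×10⁻⁴ × 1.3 × 48 = 0.02184 m

about 2.18 cm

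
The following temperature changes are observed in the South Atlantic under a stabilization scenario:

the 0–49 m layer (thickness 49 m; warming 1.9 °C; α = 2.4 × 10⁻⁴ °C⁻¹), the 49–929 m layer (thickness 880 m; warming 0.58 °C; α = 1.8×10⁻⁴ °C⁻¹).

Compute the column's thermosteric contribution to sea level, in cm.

0–49 m: 1.9 × 2.4×10⁻⁴ × 49 = 0.022344 m
49–929 m: 0.58 × 1.8×10⁻⁴ × 880 = 0.091872 m
Δh = 0.022344 + 0.091872 = 0.114216 m ≈ 11.4 cm

about 11.4 cm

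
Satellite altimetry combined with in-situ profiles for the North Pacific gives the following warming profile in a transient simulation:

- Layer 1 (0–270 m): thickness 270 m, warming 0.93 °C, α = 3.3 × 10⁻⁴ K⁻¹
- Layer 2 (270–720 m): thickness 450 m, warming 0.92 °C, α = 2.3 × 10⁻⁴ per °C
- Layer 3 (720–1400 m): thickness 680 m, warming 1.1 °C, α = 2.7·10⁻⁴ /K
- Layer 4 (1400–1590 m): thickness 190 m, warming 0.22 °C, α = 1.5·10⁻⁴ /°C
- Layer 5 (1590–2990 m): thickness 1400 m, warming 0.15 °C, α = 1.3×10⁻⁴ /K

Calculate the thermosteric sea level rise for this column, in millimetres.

3.3×10⁻⁴ × 270 × 0.93 = 0.082863 m
Layer 2: 0.92 × 450 × 2.3×10⁻⁴ = 0.09522 m
720–1400 m: 1.1 × 2.7×10⁻⁴ × 680 = 0.20196 m
1400–1590 m: 0.22 × 1.5×10⁻⁴ × 190 = 0.00627 m
1590–2990 m: 1400 × 0.15 × 1.3×10⁻⁴ = 0.02730 m
Δh = 0.082863 + 0.09522 + 0.20196 + 0.00627 + 0.02730 = 0.413613 m

414 mm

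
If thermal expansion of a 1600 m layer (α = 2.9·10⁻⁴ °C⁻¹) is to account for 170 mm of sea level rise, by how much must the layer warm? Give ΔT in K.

about 0.366 K

ΔT = Δh/(αH) = 0.17 / (2.9×10⁻⁴ × 1600) ≈ 0.3664 K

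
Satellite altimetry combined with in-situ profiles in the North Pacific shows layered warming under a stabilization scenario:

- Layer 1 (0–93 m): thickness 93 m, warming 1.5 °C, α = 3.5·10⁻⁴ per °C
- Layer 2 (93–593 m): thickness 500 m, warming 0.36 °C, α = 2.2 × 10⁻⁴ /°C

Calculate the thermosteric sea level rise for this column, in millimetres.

about 88.4 mm

1.5 × 3.5×10⁻⁴ × 93 = 0.048825 m
0.36 × 2.2×10⁻⁴ × 500 = 0.03960 m
Δh = 0.048825 + 0.03960 = 0.088425 m ≈ 88.4 mm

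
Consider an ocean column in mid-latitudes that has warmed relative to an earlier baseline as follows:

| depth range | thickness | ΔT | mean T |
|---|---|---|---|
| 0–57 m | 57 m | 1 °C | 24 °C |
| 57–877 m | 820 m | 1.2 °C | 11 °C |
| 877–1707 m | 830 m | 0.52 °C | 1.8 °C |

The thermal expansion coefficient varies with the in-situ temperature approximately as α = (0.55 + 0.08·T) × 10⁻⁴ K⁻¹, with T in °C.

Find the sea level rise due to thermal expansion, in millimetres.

Layer 1: α = (0.55 + 0.08×24)×10⁻⁴ = 2.47×10⁻⁴ K⁻¹
Layer 2: α = (0.55 + 0.08×11)×10⁻⁴ = 1.43×10⁻⁴ K⁻¹
Layer 3: α = (0.55 + 0.08×1.8)×10⁻⁴ = 0.694×10⁻⁴ K⁻¹
0–57 m: 1 × 2.47×10⁻⁴ × 57 = 0.014079 m
820 × 1.43×10⁻⁴ × 1.2 = 0.140712 m
0.694×10⁻⁴ × 0.52 × 830 = 0.02995304 m
Δh = 0.014079 + 0.140712 + 0.02995304 = 0.18474404 m

about 180 mm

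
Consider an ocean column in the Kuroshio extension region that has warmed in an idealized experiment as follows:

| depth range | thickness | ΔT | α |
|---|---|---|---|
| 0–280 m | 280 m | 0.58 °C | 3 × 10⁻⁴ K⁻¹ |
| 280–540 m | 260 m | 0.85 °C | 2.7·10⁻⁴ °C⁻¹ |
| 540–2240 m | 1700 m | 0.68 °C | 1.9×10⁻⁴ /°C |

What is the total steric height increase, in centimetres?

0–280 m: 280 × 3×10⁻⁴ × 0.58 = 0.04872 m
Layer 2: 2.7×10⁻⁴ × 0.85 × 260 = 0.05967 m
Layer 3: 0.68 × 1.9×10⁻⁴ × 1700 = 0.21964 m
Δh = 0.04872 + 0.05967 + 0.21964 = 0.32803 m ≈ 32.8 cm

Δh = 32.8 cm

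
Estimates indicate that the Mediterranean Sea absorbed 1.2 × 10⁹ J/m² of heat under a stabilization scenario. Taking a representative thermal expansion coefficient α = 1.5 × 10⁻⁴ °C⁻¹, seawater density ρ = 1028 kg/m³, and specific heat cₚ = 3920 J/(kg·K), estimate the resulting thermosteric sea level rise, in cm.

Δh = αQ/(ρcₚ) = 1.5×10⁻⁴ × 1.2×10⁹ / (1028 × 3920) ≈ 0.044668 m

Δh = 4.5 cm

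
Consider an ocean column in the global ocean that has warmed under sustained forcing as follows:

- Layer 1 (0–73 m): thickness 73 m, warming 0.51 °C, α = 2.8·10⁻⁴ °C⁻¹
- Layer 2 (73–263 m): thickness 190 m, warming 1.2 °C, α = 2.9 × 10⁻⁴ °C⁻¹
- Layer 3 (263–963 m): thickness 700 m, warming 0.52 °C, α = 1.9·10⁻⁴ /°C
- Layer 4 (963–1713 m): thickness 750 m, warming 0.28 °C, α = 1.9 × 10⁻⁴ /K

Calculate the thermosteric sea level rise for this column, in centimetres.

Layer 1: 73 × 2.8×10⁻⁴ × 0.51 = 0.0104244 m
Layer 2: 1.2 × 2.9×10⁻⁴ × 190 = 0.06612 m
263–963 m: 1.9×10⁻⁴ × 0.52 × 700 = 0.06916 m
1.9×10⁻⁴ × 750 × 0.28 = 0.03990 m
Δh = 0.0104244 + 0.06612 + 0.06916 + 0.03990 = 0.1856044 m ≈ 18.6 cm

Δh ≈ 18.6 cm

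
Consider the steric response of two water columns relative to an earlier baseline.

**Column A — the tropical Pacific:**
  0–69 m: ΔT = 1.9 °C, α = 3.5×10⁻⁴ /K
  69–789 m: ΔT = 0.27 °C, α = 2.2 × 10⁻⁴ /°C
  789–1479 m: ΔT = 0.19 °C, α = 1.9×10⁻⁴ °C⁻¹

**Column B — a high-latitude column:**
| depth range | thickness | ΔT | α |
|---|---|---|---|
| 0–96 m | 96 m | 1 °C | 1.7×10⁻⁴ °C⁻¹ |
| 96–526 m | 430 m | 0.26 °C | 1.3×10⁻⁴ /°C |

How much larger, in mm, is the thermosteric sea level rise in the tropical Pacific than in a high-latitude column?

A 0–69 m: 3.5×10⁻⁴ × 1.9 × 69 = 0.045885 m
A 69–789 m: 0.27 × 720 × 2.2×10⁻⁴ = 0.042768 m
A 789–1479 m: 0.19 × 1.9×10⁻⁴ × 690 = 0.024909 m
A total: 0.113562 m
B 1 × 1.7×10⁻⁴ × 96 = 0.01632 m
B Layer 2: 430 × 0.26 × 1.3×10⁻⁴ = 0.014534 m
B total: 0.030854 m
Difference: 0.113562 − 0.030854 = 0.082708 m

Δh_A − Δh_B ≈ 83 mm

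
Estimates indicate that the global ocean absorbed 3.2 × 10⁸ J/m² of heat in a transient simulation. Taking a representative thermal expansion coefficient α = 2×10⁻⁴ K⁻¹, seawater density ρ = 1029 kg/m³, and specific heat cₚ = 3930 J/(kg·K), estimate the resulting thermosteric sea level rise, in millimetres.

Δh = αQ/(ρcₚ) = 2×10⁻⁴ × 3.2×10⁸ / (1029 × 3930) ≈ 0.015826 m

Δh = 15.8 mm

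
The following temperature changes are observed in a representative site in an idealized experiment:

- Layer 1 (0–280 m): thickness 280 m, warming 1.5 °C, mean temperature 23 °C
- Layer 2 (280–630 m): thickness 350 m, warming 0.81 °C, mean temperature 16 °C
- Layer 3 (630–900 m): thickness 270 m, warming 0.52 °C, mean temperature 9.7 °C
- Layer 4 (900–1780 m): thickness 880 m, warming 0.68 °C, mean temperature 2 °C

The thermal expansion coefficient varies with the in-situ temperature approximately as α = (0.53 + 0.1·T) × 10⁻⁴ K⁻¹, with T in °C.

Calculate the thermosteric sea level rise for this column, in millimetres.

about 244 mm

Layer 1: α = (0.53 + 0.1×23)×10⁻⁴ = 2.83×10⁻⁴ K⁻¹
Layer 2: α = (0.53 + 0.1×16)×10⁻⁴ = 2.13×10⁻⁴ K⁻¹
Layer 3: α = (0.53 + 0.1×9.7)×10⁻⁴ = 1.5×10⁻⁴ K⁻¹
Layer 4: α = (0.53 + 0.1×2)×10⁻⁴ = 0.73×10⁻⁴ K⁻¹
280 × 2.83×10⁻⁴ × 1.5 = 0.11886 m
Layer 2: 2.13×10⁻⁴ × 350 × 0.81 = 0.0603855 m
1.5×10⁻⁴ × 0.52 × 270 = 0.02106 m
900–1780 m: 0.68 × 880 × 0.73×10⁻⁴ = 0.0436832 m
Δh = 0.11886 + 0.0603855 + 0.02106 + 0.0436832 = 0.2439887 m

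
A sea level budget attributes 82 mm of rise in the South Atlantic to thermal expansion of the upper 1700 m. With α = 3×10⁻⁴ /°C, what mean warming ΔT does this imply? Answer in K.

ΔT ≈ 0.161 K

ΔT = Δh/(αH) = 0.082 / (3×10⁻⁴ × 1700) ≈ 0.1608 K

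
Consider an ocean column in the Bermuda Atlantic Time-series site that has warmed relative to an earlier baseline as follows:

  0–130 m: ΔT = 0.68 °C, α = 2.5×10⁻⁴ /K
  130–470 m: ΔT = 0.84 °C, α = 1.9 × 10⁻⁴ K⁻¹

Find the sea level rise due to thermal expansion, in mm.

Δh = 76.4 mm

0–130 m: 2.5×10⁻⁴ × 130 × 0.68 = 0.02210 m
Layer 2: 0.84 × 1.9×10⁻⁴ × 340 = 0.054264 m
Δh = 0.02210 + 0.054264 = 0.076364 m ≈ 76.4 mm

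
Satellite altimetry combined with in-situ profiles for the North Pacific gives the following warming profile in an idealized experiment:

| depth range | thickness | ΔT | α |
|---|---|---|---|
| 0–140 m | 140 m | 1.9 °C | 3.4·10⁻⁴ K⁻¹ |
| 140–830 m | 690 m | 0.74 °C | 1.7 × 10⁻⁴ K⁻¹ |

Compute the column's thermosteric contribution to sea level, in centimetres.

17.7 cm

0–140 m: 1.9 × 3.4×10⁻⁴ × 140 = 0.09044 m
140–830 m: 1.7×10⁻⁴ × 0.74 × 690 = 0.086802 m
Δh = 0.09044 + 0.086802 = 0.177242 m ≈ 17.7 cm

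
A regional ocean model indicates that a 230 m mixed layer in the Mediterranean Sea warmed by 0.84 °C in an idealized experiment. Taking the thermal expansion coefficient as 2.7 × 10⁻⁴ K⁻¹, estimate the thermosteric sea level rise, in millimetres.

Δh = αΔT·H = 2.7×10⁻⁴ × 0.84 × 230 = 0.052164 m

Δh = 52.2 mm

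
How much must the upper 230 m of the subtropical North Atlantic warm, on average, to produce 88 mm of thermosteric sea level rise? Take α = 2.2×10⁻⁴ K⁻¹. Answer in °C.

about 1.74 °C

ΔT = Δh/(αH) = 0.088 / (2.2×10⁻⁴ × 230) ≈ 1.739 °C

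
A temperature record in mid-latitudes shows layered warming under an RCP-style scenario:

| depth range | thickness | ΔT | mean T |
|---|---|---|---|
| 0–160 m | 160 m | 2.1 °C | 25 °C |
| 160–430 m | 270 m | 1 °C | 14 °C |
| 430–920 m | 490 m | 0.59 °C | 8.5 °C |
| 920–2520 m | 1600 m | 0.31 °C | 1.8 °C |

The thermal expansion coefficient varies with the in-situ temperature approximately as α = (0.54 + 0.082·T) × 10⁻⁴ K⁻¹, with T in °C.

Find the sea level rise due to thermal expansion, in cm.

Layer 1: α = (0.54 + 0.082×25)×10⁻⁴ = 2.59×10⁻⁴ K⁻¹
Layer 2: α = (0.54 + 0.082×14)×10⁻⁴ = 1.688×10⁻⁴ K⁻¹
Layer 3: α = (0.54 + 0.082×8.5)×10⁻⁴ = 1.237×10⁻⁴ K⁻¹
Layer 4: α = (0.54 + 0.082×1.8)×10⁻⁴ = 0.6876×10⁻⁴ K⁻¹
Layer 1: 2.1 × 160 × 2.59×10⁻⁴ = 0.087024 m
160–430 m: 1.688×10⁻⁴ × 1 × 270 = 0.045576 m
Layer 3: 1.237×10⁻⁴ × 490 × 0.59 = 0.03576167 m
1600 × 0.31 × 0.6876×10⁻⁴ = 0.03410496 m
Δh = 0.087024 + 0.045576 + 0.03576167 + 0.03410496 = 0.20246663 m ≈ 20.2 cm

Δh ≈ 20.2 cm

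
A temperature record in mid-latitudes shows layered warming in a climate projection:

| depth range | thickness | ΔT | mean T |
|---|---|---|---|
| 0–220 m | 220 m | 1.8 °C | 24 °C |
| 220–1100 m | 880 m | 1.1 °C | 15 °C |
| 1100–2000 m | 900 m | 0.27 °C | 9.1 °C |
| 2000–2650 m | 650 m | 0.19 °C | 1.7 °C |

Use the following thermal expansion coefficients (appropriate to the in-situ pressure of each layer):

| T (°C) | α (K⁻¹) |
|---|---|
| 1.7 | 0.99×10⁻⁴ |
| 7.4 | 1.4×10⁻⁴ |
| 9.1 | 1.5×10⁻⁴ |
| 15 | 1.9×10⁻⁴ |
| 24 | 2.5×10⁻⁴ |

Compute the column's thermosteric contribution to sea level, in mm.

Δh ≈ 330 mm

Layer 1 at 24 °C → α = 2.5×10⁻⁴ K⁻¹
Layer 2 at 15 °C → α = 1.9×10⁻⁴ K⁻¹
Layer 3 at 9.1 °C → α = 1.5×10⁻⁴ K⁻¹
Layer 4 at 1.7 °C → α = 0.99×10⁻⁴ K⁻¹
0–220 m: 220 × 1.8 × 2.5×10⁻⁴ = 0.09900 m
Layer 2: 880 × 1.9×10⁻⁴ × 1.1 = 0.18392 m
1100–2000 m: 900 × 1.5×10⁻⁴ × 0.27 = 0.03645 m
2000–2650 m: 650 × 0.99×10⁻⁴ × 0.19 = 0.0122265 m
Δh = 0.09900 + 0.18392 + 0.03645 + 0.0122265 = 0.3315965 m ≈ 330 mm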